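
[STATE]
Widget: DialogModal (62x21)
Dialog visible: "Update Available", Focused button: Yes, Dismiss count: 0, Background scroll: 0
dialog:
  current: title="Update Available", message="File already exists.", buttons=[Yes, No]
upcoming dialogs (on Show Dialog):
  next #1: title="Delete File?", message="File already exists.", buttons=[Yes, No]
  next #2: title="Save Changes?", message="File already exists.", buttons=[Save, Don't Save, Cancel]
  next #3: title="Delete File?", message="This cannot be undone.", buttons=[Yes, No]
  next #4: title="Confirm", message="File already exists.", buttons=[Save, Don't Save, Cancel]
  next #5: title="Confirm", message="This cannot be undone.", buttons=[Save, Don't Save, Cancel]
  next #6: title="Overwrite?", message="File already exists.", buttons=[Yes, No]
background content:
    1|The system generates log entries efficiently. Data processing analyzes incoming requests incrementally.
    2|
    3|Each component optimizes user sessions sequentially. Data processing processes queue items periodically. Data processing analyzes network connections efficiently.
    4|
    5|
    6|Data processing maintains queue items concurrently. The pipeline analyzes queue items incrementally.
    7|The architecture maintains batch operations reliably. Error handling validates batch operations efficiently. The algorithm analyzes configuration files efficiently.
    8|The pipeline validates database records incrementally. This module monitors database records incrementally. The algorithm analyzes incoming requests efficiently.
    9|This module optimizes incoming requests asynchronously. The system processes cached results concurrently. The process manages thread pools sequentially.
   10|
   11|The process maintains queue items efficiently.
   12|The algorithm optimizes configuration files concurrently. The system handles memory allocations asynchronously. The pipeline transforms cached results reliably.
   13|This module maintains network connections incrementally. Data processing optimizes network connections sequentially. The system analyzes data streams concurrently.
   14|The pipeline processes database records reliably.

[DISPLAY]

The system generates log entries efficiently. Data processing 
                                                              
Each component optimizes user sessions sequentially. Data proc
                                                              
                                                              
Data processing maintains queue items concurrently. The pipeli
The architecture maintains batch operations reliably. Error ha
The pipeline validates database records incrementally. This mo
This module optimiz┌──────────────────────┐nchronously. The sy
                   │   Update Available   │                   
The process maintai│ File already exists. │ly.                
The algorithm optim│      [Yes]  No       │ concurrently. The 
This module maintai└──────────────────────┘ncrementally. Data 
The pipeline processes database records reliably.             
                                                              
                                                              
                                                              
                                                              
                                                              
                                                              
                                                              


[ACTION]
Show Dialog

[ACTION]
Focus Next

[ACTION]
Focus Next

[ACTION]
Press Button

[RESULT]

The system generates log entries efficiently. Data processing 
                                                              
Each component optimizes user sessions sequentially. Data proc
                                                              
                                                              
Data processing maintains queue items concurrently. The pipeli
The architecture maintains batch operations reliably. Error ha
The pipeline validates database records incrementally. This mo
This module optimizes incoming requests asynchronously. The sy
                                                              
The process maintains queue items efficiently.                
The algorithm optimizes configuration files concurrently. The 
This module maintains network connections incrementally. Data 
The pipeline processes database records reliably.             
                                                              
                                                              
                                                              
                                                              
                                                              
                                                              
                                                              


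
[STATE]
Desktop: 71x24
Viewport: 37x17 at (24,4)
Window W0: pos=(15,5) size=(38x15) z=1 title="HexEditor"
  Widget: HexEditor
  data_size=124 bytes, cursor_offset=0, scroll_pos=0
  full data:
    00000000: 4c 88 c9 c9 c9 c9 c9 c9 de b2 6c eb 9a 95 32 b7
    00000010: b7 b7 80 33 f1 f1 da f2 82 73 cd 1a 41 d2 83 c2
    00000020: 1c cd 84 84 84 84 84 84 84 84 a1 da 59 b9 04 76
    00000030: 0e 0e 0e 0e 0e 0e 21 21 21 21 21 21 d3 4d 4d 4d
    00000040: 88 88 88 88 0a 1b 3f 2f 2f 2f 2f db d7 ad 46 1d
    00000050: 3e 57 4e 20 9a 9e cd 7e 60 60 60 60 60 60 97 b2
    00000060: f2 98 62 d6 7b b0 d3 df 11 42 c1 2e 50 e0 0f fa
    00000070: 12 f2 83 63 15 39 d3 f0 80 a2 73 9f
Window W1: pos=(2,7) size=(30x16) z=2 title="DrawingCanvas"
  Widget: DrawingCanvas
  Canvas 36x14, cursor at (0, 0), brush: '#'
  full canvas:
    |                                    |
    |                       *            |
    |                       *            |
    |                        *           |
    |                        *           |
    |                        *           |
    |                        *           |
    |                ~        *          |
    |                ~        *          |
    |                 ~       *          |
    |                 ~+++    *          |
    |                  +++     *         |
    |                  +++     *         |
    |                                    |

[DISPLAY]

                                     
━━━━━━━━━━━━━━━━━━━━━━━━━━━━┓        
or                          ┃        
━━━━━━━┓────────────────────┨        
       ┃c9 c9 c9 c9 c9 c9  d┃        
───────┨80 33 f1 f1 da f2  8┃        
       ┃84 84 84 84 84 84  8┃        
  *    ┃0e 0e 0e 0e 21 21  2┃        
  *    ┃88 88 0a 1b 3f 2f  2┃        
   *   ┃4e 20 9a 9e cd 7e  6┃        
   *   ┃62 d6 7b b0 d3 df  1┃        
   *   ┃83 63 15 39 d3 f0  8┃        
   *   ┃                    ┃        
    *  ┃                    ┃        
    *  ┃                    ┃        
    *  ┃━━━━━━━━━━━━━━━━━━━━┛        
    *  ┃                             


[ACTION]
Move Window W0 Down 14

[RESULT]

                                     
                                     
                                     
━━━━━━━┓                             
       ┃                             
───────┨━━━━━━━━━━━━━━━━━━━━┓        
       ┃                    ┃        
  *    ┃────────────────────┨        
  *    ┃c9 c9 c9 c9 c9 c9  d┃        
   *   ┃80 33 f1 f1 da f2  8┃        
   *   ┃84 84 84 84 84 84  8┃        
   *   ┃0e 0e 0e 0e 21 21  2┃        
   *   ┃88 88 0a 1b 3f 2f  2┃        
    *  ┃4e 20 9a 9e cd 7e  6┃        
    *  ┃62 d6 7b b0 d3 df  1┃        
    *  ┃83 63 15 39 d3 f0  8┃        
    *  ┃                    ┃        


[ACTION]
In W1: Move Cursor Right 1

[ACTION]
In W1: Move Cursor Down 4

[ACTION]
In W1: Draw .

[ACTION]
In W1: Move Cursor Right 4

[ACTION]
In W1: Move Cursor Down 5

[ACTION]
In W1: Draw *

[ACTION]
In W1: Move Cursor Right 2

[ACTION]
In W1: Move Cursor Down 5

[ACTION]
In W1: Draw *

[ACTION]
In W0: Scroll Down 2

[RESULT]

                                     
                                     
                                     
━━━━━━━┓                             
       ┃                             
───────┨━━━━━━━━━━━━━━━━━━━━┓        
       ┃                    ┃        
  *    ┃────────────────────┨        
  *    ┃84 84 84 84 84 84  8┃        
   *   ┃0e 0e 0e 0e 21 21  2┃        
   *   ┃88 88 0a 1b 3f 2f  2┃        
   *   ┃4e 20 9a 9e cd 7e  6┃        
   *   ┃62 d6 7b b0 d3 df  1┃        
    *  ┃83 63 15 39 d3 f0  8┃        
    *  ┃                    ┃        
    *  ┃                    ┃        
    *  ┃                    ┃        


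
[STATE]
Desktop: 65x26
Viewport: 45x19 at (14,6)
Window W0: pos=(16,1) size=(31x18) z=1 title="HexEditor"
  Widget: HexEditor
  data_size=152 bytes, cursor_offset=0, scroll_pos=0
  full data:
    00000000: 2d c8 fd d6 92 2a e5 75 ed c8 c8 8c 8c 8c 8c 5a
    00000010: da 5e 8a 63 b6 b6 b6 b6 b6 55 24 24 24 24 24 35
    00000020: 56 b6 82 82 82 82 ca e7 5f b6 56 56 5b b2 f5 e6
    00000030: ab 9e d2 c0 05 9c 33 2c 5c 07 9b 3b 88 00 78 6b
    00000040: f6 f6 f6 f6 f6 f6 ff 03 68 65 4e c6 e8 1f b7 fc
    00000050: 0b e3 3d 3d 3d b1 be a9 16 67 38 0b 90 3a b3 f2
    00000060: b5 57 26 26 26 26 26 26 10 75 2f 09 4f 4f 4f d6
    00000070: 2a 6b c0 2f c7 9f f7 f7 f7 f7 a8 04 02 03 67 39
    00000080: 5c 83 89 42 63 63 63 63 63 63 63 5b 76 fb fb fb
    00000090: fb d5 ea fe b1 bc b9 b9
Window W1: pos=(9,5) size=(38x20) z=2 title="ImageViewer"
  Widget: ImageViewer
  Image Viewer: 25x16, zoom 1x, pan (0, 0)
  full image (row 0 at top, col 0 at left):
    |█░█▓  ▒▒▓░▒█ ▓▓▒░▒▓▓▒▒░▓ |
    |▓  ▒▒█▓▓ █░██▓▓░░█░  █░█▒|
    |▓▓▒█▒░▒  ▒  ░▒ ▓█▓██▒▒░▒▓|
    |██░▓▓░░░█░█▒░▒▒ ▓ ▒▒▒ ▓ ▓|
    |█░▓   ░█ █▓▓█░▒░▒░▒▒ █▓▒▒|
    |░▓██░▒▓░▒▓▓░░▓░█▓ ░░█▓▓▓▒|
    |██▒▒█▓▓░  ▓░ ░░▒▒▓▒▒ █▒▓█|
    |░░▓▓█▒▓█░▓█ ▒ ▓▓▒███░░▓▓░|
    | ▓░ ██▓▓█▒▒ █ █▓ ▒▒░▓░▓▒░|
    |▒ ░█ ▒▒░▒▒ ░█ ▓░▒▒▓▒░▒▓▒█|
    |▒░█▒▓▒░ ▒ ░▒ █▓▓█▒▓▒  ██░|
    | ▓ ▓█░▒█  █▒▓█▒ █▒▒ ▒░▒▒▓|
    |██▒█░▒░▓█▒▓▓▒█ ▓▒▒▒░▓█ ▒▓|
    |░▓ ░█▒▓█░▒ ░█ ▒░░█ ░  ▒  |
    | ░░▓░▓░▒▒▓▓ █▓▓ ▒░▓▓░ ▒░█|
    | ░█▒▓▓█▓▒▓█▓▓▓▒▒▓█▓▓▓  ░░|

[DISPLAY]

geViewer                        ┃            
────────────────────────────────┨            
  ▒▒▓░▒█ ▓▓▒░▒▓▓▒▒░▓            ┃            
▒█▓▓ █░██▓▓░░█░  █░█▒           ┃            
▒░▒  ▒  ░▒ ▓█▓██▒▒░▒▓           ┃            
▓░░░█░█▒░▒▒ ▓ ▒▒▒ ▓ ▓           ┃            
  ░█ █▓▓█░▒░▒░▒▒ █▓▒▒           ┃            
░▒▓░▒▓▓░░▓░█▓ ░░█▓▓▓▒           ┃            
█▓▓░  ▓░ ░░▒▒▓▒▒ █▒▓█           ┃            
█▒▓█░▓█ ▒ ▓▓▒███░░▓▓░           ┃            
██▓▓█▒▒ █ █▓ ▒▒░▓░▓▒░           ┃            
 ▒▒░▒▒ ░█ ▓░▒▒▓▒░▒▓▒█           ┃            
▓▒░ ▒ ░▒ █▓▓█▒▓▒  ██░           ┃            
█░▒█  █▒▓█▒ █▒▒ ▒░▒▒▓           ┃            
░▒░▓█▒▓▓▒█ ▓▒▒▒░▓█ ▒▓           ┃            
█▒▓█░▒ ░█ ▒░░█ ░  ▒             ┃            
░▓░▒▒▓▓ █▓▓ ▒░▓▓░ ▒░█           ┃            
▓▓█▓▒▓█▓▓▓▒▒▓█▓▓▓  ░░           ┃            
━━━━━━━━━━━━━━━━━━━━━━━━━━━━━━━━┛            


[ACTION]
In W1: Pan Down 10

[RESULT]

geViewer                        ┃            
────────────────────────────────┨            
▓▒░ ▒ ░▒ █▓▓█▒▓▒  ██░           ┃            
█░▒█  █▒▓█▒ █▒▒ ▒░▒▒▓           ┃            
░▒░▓█▒▓▓▒█ ▓▒▒▒░▓█ ▒▓           ┃            
█▒▓█░▒ ░█ ▒░░█ ░  ▒             ┃            
░▓░▒▒▓▓ █▓▓ ▒░▓▓░ ▒░█           ┃            
▓▓█▓▒▓█▓▓▓▒▒▓█▓▓▓  ░░           ┃            
                                ┃            
                                ┃            
                                ┃            
                                ┃            
                                ┃            
                                ┃            
                                ┃            
                                ┃            
                                ┃            
                                ┃            
━━━━━━━━━━━━━━━━━━━━━━━━━━━━━━━━┛            


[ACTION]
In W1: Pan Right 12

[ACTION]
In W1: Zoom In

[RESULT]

geViewer                        ┃            
────────────────────────────────┨            
▒▒▓▓▓▓░░░░▓▓░░██▓▓  ░░░░██▓▓▓▓▓▓┃            
▒▒▓▓▓▓░░░░▓▓░░██▓▓  ░░░░██▓▓▓▓▓▓┃            
    ▓▓░░  ░░░░▒▒▒▒▓▓▒▒▒▒  ██▒▒▓▓┃            
    ▓▓░░  ░░░░▒▒▒▒▓▓▒▒▒▒  ██▒▒▓▓┃            
░░▓▓██  ▒▒  ▓▓▓▓▒▒██████░░░░▓▓▓▓┃            
░░▓▓██  ▒▒  ▓▓▓▓▒▒██████░░░░▓▓▓▓┃            
██▒▒▒▒  ██  ██▓▓  ▒▒▒▒░░▓▓░░▓▓▒▒┃            
██▒▒▒▒  ██  ██▓▓  ▒▒▒▒░░▓▓░░▓▓▒▒┃            
▒▒▒▒  ░░██  ▓▓░░▒▒▒▒▓▓▒▒░░▒▒▓▓▒▒┃            
▒▒▒▒  ░░██  ▓▓░░▒▒▒▒▓▓▒▒░░▒▒▓▓▒▒┃            
▒▒  ░░▒▒  ██▓▓▓▓██▒▒▓▓▒▒    ████┃            
▒▒  ░░▒▒  ██▓▓▓▓██▒▒▓▓▒▒    ████┃            
    ██▒▒▓▓██▒▒  ██▒▒▒▒  ▒▒░░▒▒▒▒┃            
    ██▒▒▓▓██▒▒  ██▒▒▒▒  ▒▒░░▒▒▒▒┃            
██▒▒▓▓▓▓▒▒██  ▓▓▒▒▒▒▒▒░░▓▓██  ▒▒┃            
██▒▒▓▓▓▓▒▒██  ▓▓▒▒▒▒▒▒░░▓▓██  ▒▒┃            
━━━━━━━━━━━━━━━━━━━━━━━━━━━━━━━━┛            


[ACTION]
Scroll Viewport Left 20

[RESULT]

         ┃ ImageViewer                       
         ┠───────────────────────────────────
         ┃▓▓░░▒▒▓▓▓▓░░░░▓▓░░██▓▓  ░░░░██▓▓▓▓▓
         ┃▓▓░░▒▒▓▓▓▓░░░░▓▓░░██▓▓  ░░░░██▓▓▓▓▓
         ┃▓▓░░    ▓▓░░  ░░░░▒▒▒▒▓▓▒▒▒▒  ██▒▒▓
         ┃▓▓░░    ▓▓░░  ░░░░▒▒▒▒▓▓▒▒▒▒  ██▒▒▓
         ┃▓▓██░░▓▓██  ▒▒  ▓▓▓▓▒▒██████░░░░▓▓▓
         ┃▓▓██░░▓▓██  ▒▒  ▓▓▓▓▒▒██████░░░░▓▓▓
         ┃▓▓▓▓██▒▒▒▒  ██  ██▓▓  ▒▒▒▒░░▓▓░░▓▓▒
         ┃▓▓▓▓██▒▒▒▒  ██  ██▓▓  ▒▒▒▒░░▓▓░░▓▓▒
         ┃▒▒░░▒▒▒▒  ░░██  ▓▓░░▒▒▒▒▓▓▒▒░░▒▒▓▓▒
         ┃▒▒░░▒▒▒▒  ░░██  ▓▓░░▒▒▒▒▓▓▒▒░░▒▒▓▓▒
         ┃░░  ▒▒  ░░▒▒  ██▓▓▓▓██▒▒▓▓▒▒    ███
         ┃░░  ▒▒  ░░▒▒  ██▓▓▓▓██▒▒▓▓▒▒    ███
         ┃▒▒██    ██▒▒▓▓██▒▒  ██▒▒▒▒  ▒▒░░▒▒▒
         ┃▒▒██    ██▒▒▓▓██▒▒  ██▒▒▒▒  ▒▒░░▒▒▒
         ┃░░▓▓██▒▒▓▓▓▓▒▒██  ▓▓▒▒▒▒▒▒░░▓▓██  ▒
         ┃░░▓▓██▒▒▓▓▓▓▒▒██  ▓▓▒▒▒▒▒▒░░▓▓██  ▒
         ┗━━━━━━━━━━━━━━━━━━━━━━━━━━━━━━━━━━━


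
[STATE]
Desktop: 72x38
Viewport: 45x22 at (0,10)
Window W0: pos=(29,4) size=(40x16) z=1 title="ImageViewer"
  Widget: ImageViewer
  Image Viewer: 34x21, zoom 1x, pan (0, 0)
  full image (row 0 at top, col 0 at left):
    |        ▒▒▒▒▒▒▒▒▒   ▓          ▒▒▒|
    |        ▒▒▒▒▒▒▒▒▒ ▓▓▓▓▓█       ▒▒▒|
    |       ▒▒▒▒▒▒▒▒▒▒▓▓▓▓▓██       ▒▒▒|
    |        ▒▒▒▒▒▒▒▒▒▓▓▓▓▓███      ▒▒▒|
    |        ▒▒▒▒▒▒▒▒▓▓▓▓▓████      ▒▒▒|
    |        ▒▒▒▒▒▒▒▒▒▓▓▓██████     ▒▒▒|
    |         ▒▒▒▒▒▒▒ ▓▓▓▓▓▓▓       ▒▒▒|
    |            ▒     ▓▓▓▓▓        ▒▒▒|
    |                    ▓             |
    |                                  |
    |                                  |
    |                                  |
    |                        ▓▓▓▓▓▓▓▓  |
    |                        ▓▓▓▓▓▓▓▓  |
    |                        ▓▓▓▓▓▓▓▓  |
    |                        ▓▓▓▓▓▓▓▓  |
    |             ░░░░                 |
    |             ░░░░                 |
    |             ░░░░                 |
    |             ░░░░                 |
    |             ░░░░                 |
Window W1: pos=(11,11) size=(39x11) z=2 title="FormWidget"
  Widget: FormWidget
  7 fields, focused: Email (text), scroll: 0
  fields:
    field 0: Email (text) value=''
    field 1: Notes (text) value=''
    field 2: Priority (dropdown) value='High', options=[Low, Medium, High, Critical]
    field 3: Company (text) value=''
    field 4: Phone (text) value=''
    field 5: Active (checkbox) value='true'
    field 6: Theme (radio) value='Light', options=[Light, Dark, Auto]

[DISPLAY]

                             ┃        ▒▒▒▒▒▒▒
           ┏━━━━━━━━━━━━━━━━━━━━━━━━━━━━━━━━━
           ┃ FormWidget                      
           ┠─────────────────────────────────
           ┃> Email:      [                  
           ┃  Notes:      [                  
           ┃  Priority:   [High              
           ┃  Company:    [                  
           ┃  Phone:      [                  
           ┃  Active:     [x]                
           ┃  Theme:      (●) Light  ( ) Dark
           ┗━━━━━━━━━━━━━━━━━━━━━━━━━━━━━━━━━
                                             
                                             
                                             
                                             
                                             
                                             
                                             
                                             
                                             
                                             


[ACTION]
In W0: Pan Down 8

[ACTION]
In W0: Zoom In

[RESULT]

                             ┃               
           ┏━━━━━━━━━━━━━━━━━━━━━━━━━━━━━━━━━
           ┃ FormWidget                      
           ┠─────────────────────────────────
           ┃> Email:      [                  
           ┃  Notes:      [                  
           ┃  Priority:   [High              
           ┃  Company:    [                  
           ┃  Phone:      [                  
           ┃  Active:     [x]                
           ┃  Theme:      (●) Light  ( ) Dark
           ┗━━━━━━━━━━━━━━━━━━━━━━━━━━━━━━━━━
                                             
                                             
                                             
                                             
                                             
                                             
                                             
                                             
                                             
                                             


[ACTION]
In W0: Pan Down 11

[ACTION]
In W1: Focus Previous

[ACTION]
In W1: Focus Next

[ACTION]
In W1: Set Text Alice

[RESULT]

                             ┃               
           ┏━━━━━━━━━━━━━━━━━━━━━━━━━━━━━━━━━
           ┃ FormWidget                      
           ┠─────────────────────────────────
           ┃> Email:      [Alice             
           ┃  Notes:      [                  
           ┃  Priority:   [High              
           ┃  Company:    [                  
           ┃  Phone:      [                  
           ┃  Active:     [x]                
           ┃  Theme:      (●) Light  ( ) Dark
           ┗━━━━━━━━━━━━━━━━━━━━━━━━━━━━━━━━━
                                             
                                             
                                             
                                             
                                             
                                             
                                             
                                             
                                             
                                             


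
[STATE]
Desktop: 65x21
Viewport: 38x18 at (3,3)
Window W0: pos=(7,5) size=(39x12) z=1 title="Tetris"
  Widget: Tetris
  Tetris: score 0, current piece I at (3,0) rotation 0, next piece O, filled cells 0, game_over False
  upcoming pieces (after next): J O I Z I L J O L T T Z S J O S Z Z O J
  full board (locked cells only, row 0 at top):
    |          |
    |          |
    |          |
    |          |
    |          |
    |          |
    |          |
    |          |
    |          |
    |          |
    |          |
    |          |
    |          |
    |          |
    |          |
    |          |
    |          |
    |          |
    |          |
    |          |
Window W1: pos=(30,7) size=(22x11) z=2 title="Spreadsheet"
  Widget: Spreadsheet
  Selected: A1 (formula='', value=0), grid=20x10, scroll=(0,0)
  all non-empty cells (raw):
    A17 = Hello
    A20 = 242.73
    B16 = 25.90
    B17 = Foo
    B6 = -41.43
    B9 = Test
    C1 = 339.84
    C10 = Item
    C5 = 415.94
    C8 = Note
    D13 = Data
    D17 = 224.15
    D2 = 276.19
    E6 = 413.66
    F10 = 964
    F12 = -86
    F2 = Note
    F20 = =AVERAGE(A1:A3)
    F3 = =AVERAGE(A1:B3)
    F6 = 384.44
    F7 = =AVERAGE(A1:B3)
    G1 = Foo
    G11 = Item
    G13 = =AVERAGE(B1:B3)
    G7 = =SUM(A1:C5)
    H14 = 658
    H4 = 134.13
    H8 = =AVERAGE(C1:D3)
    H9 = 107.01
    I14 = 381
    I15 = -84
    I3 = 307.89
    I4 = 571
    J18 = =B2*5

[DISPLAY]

                                      
                                      
    ┏━━━━━━━━━━━━━━━━━━━━━━━━━━━━━━━━━
    ┃ Tetris                          
    ┠──────────────────────┏━━━━━━━━━━
    ┃          │Next:      ┃ Spreadshe
    ┃          │▓▓         ┠──────────
    ┃          │▓▓         ┃A1:       
    ┃          │           ┃       A  
    ┃          │           ┃----------
    ┃          │           ┃  1      [
    ┃          │Score:     ┃  2       
    ┃          │0          ┃  3       
    ┗━━━━━━━━━━━━━━━━━━━━━━┃  4       
                           ┗━━━━━━━━━━
                                      
                                      
                                      


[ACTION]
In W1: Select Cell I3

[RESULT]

                                      
                                      
    ┏━━━━━━━━━━━━━━━━━━━━━━━━━━━━━━━━━
    ┃ Tetris                          
    ┠──────────────────────┏━━━━━━━━━━
    ┃          │Next:      ┃ Spreadshe
    ┃          │▓▓         ┠──────────
    ┃          │▓▓         ┃I3: 307.89
    ┃          │           ┃       A  
    ┃          │           ┃----------
    ┃          │           ┃  1       
    ┃          │Score:     ┃  2       
    ┃          │0          ┃  3       
    ┗━━━━━━━━━━━━━━━━━━━━━━┃  4       
                           ┗━━━━━━━━━━
                                      
                                      
                                      


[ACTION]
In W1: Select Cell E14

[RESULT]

                                      
                                      
    ┏━━━━━━━━━━━━━━━━━━━━━━━━━━━━━━━━━
    ┃ Tetris                          
    ┠──────────────────────┏━━━━━━━━━━
    ┃          │Next:      ┃ Spreadshe
    ┃          │▓▓         ┠──────────
    ┃          │▓▓         ┃E14:      
    ┃          │           ┃       A  
    ┃          │           ┃----------
    ┃          │           ┃  1       
    ┃          │Score:     ┃  2       
    ┃          │0          ┃  3       
    ┗━━━━━━━━━━━━━━━━━━━━━━┃  4       
                           ┗━━━━━━━━━━
                                      
                                      
                                      


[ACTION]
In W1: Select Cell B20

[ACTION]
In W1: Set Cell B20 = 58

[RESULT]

                                      
                                      
    ┏━━━━━━━━━━━━━━━━━━━━━━━━━━━━━━━━━
    ┃ Tetris                          
    ┠──────────────────────┏━━━━━━━━━━
    ┃          │Next:      ┃ Spreadshe
    ┃          │▓▓         ┠──────────
    ┃          │▓▓         ┃B20: 58   
    ┃          │           ┃       A  
    ┃          │           ┃----------
    ┃          │           ┃  1       
    ┃          │Score:     ┃  2       
    ┃          │0          ┃  3       
    ┗━━━━━━━━━━━━━━━━━━━━━━┃  4       
                           ┗━━━━━━━━━━
                                      
                                      
                                      


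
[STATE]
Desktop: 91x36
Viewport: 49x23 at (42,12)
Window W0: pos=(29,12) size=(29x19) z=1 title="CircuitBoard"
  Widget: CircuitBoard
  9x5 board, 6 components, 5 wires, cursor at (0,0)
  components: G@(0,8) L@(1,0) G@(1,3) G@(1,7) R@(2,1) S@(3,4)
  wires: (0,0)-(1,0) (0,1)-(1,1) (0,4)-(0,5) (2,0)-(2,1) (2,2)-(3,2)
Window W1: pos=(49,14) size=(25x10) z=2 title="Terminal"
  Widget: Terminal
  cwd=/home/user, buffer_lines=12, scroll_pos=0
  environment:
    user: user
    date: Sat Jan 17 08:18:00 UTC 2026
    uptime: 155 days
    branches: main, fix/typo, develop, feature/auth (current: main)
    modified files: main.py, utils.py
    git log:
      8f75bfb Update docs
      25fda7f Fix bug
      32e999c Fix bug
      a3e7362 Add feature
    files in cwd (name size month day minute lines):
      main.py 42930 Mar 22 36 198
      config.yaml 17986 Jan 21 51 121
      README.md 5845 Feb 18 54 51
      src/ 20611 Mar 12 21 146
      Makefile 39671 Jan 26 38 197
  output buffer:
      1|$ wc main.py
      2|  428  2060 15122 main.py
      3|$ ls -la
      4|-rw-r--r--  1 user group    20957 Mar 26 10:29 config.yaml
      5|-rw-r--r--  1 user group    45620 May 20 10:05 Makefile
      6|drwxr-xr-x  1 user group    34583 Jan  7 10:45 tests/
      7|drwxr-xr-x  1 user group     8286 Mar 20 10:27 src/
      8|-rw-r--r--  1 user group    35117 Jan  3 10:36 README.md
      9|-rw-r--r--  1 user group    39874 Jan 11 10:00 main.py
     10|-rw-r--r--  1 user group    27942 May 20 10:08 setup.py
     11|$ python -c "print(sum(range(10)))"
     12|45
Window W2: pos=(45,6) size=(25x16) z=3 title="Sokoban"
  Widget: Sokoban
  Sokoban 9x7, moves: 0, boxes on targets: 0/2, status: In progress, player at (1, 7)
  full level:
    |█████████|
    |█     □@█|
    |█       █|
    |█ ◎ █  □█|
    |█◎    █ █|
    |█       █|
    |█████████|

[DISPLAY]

━━━┃█ ◎ █  □█              ┃                     
d  ┃█◎    █ █              ┃                     
───┃█       █              ┃━━━┓                 
 5 ┃█████████              ┃   ┃                 
   ┃Moves: 0  0/2          ┃───┨                 
   ┃                       ┃   ┃                 
   ┃                       ┃in.┃                 
   ┃                       ┃   ┃                 
·  ┃                       ┃rou┃                 
│  ┗━━━━━━━━━━━━━━━━━━━━━━━┛rou┃                 
·      ┃drwxr-xr-x  1 user grou┃                 
       ┗━━━━━━━━━━━━━━━━━━━━━━━┛                 
               ┃                                 
)              ┃                                 
               ┃                                 
               ┃                                 
               ┃                                 
               ┃                                 
━━━━━━━━━━━━━━━┛                                 
                                                 
                                                 
                                                 
                                                 


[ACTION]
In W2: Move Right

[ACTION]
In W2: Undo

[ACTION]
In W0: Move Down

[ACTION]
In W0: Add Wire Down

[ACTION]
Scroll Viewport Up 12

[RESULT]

                                                 
                                                 
                                                 
                                                 
                                                 
                                                 
   ┏━━━━━━━━━━━━━━━━━━━━━━━┓                     
   ┃ Sokoban               ┃                     
   ┠───────────────────────┨                     
   ┃█████████              ┃                     
   ┃█     □@█              ┃                     
   ┃█       █              ┃                     
━━━┃█ ◎ █  □█              ┃                     
d  ┃█◎    █ █              ┃                     
───┃█       █              ┃━━━┓                 
 5 ┃█████████              ┃   ┃                 
   ┃Moves: 0  0/2          ┃───┨                 
   ┃                       ┃   ┃                 
   ┃                       ┃in.┃                 
   ┃                       ┃   ┃                 
·  ┃                       ┃rou┃                 
│  ┗━━━━━━━━━━━━━━━━━━━━━━━┛rou┃                 
·      ┃drwxr-xr-x  1 user grou┃                 


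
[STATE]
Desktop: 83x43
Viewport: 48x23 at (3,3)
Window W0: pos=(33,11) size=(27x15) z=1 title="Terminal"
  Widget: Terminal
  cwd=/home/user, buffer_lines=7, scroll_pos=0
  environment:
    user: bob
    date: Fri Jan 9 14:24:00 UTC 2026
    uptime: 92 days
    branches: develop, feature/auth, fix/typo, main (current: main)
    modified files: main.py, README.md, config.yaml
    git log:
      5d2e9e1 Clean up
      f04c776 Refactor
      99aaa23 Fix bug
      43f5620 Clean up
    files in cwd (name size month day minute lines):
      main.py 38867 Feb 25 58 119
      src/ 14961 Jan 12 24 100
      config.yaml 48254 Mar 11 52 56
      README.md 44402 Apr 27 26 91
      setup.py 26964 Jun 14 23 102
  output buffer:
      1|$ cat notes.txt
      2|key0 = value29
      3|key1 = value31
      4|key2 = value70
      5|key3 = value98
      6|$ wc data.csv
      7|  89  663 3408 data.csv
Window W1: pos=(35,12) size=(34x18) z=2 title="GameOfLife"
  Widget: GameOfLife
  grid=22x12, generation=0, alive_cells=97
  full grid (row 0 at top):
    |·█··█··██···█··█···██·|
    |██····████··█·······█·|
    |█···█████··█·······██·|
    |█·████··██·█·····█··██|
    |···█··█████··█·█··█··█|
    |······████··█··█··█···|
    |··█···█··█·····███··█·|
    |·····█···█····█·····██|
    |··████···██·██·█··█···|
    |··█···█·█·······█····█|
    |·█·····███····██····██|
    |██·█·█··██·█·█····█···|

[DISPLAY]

                                                
                                                
                                                
                                                
                                                
                                                
                                                
                                                
                              ┏━━━━━━━━━━━━━━━━━
                              ┃ ┏━━━━━━━━━━━━━━━
                              ┠─┃ GameOfLife    
                              ┃$┠───────────────
                              ┃k┃Gen: 0         
                              ┃k┃·█··█··██···█··
                              ┃k┃██····████··█··
                              ┃k┃█···█████··█···
                              ┃$┃█·████··██·█···
                              ┃ ┃···█··█████··█·
                              ┃$┃······████··█··
                              ┃ ┃··█···█··█·····
                              ┃ ┃·····█···█····█
                              ┃ ┃··████···██·██·
                              ┗━┃··█···█·█······


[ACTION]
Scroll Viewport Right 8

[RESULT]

                                                
                                                
                                                
                                                
                                                
                                                
                                                
                                                
                      ┏━━━━━━━━━━━━━━━━━━━━━━━━━
                      ┃ ┏━━━━━━━━━━━━━━━━━━━━━━━
                      ┠─┃ GameOfLife            
                      ┃$┠───────────────────────
                      ┃k┃Gen: 0                 
                      ┃k┃·█··█··██···█··█···██· 
                      ┃k┃██····████··█·······█· 
                      ┃k┃█···█████··█·······██· 
                      ┃$┃█·████··██·█·····█··██ 
                      ┃ ┃···█··█████··█·█··█··█ 
                      ┃$┃······████··█··█··█··· 
                      ┃ ┃··█···█··█·····███··█· 
                      ┃ ┃·····█···█····█·····██ 
                      ┃ ┃··████···██·██·█··█··· 
                      ┗━┃··█···█·█·······█····█ 


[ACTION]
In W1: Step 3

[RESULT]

                                                
                                                
                                                
                                                
                                                
                                                
                                                
                                                
                      ┏━━━━━━━━━━━━━━━━━━━━━━━━━
                      ┃ ┏━━━━━━━━━━━━━━━━━━━━━━━
                      ┠─┃ GameOfLife            
                      ┃$┠───────────────────────
                      ┃k┃Gen: 3                 
                      ┃k┃·█·········█·········· 
                      ┃k┃█·██·······██······██· 
                      ┃k┃·███·······██·······█· 
                      ┃$┃···········█·██·····██ 
                      ┃ ┃··████·······██······· 
                      ┃$┃··█·█████····█··█····· 
                      ┃ ┃···██·███████········· 
                      ┃ ┃·······█··██·····█···· 
                      ┃ ┃·········██·█··███···· 
                      ┗━┃·······█·····█··█···█· 


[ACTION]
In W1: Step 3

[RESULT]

                                                
                                                
                                                
                                                
                                                
                                                
                                                
                                                
                      ┏━━━━━━━━━━━━━━━━━━━━━━━━━
                      ┃ ┏━━━━━━━━━━━━━━━━━━━━━━━
                      ┠─┃ GameOfLife            
                      ┃$┠───────────────────────
                      ┃k┃Gen: 6                 
                      ┃k┃·██··················· 
                      ┃k┃█·········█··········· 
                      ┃k┃███·······██·········· 
                      ┃$┃······················ 
                      ┃ ┃·██·······█··········· 
                      ┃$┃·███·················· 
                      ┃ ┃········█·····█······· 
                      ┃ ┃·······█·█·····█······ 
                      ┃ ┃·······█····██·█······ 
                      ┗━┃········███·██·█······ 


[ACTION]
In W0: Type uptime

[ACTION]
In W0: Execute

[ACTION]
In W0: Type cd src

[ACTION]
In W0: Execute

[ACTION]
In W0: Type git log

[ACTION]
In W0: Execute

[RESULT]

                                                
                                                
                                                
                                                
                                                
                                                
                                                
                                                
                      ┏━━━━━━━━━━━━━━━━━━━━━━━━━
                      ┃ ┏━━━━━━━━━━━━━━━━━━━━━━━
                      ┠─┃ GameOfLife            
                      ┃ ┠───────────────────────
                      ┃$┃Gen: 6                 
                      ┃ ┃·██··················· 
                      ┃$┃█·········█··········· 
                      ┃ ┃███·······██·········· 
                      ┃$┃······················ 
                      ┃5┃·██·······█··········· 
                      ┃f┃·███·················· 
                      ┃9┃········█·····█······· 
                      ┃4┃·······█·█·····█······ 
                      ┃$┃·······█····██·█······ 
                      ┗━┃········███·██·█······ 
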